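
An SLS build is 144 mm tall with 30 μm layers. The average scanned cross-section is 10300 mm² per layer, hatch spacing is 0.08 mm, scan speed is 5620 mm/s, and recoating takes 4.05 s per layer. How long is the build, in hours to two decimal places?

35.95 hours

Layers = ⌈144/0.03⌉ = 4800.
Hatch length per layer = 10300 / 0.08 = 128750 mm.
Scan time per layer: 128750 / 5620 → 22.9093 s.
Layer cycle = 22.9093 + 4.05 = 26.9593 s.
Build time = 4800 × 26.9593 = 129404.64 s = 35.95 hours.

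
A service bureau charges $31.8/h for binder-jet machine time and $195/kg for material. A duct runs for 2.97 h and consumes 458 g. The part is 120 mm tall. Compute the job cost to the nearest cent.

Time charge = 31.8 × 2.97, so $94.446.
Feedstock cost = 195 × 458/1000 = $89.31.
Total = 94.446 + 89.31 = 183.756 ≈ $183.76.

$183.76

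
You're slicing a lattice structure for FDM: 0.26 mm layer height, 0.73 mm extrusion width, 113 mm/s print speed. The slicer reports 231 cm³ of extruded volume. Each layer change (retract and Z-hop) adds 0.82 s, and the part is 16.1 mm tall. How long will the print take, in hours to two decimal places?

Line area: 0.26 × 0.73 → 0.1898 mm².
Path length: 231000 mm³ / 0.1898 mm² → 1217070.6 mm.
Print-move time: 1217070.6 / 113 → 10770.5 s.
Layer count = ceil(16.1 / 0.26) = 62.
Non-print overhead: 62 × 0.82 → 50.84 s.
Altogether 10770.5 + 50.84 = 10821.34 s, i.e. 3.01 hours.

3.01 hours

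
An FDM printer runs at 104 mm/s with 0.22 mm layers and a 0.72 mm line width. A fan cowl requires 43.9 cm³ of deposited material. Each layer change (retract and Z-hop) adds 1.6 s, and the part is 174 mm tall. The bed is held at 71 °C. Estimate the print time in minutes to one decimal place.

65.5 minutes

Extrusion cross-section: 0.22 × 0.72 → 0.1584 mm².
Toolpath length = 43.9 cm³ / 0.1584 mm² = 43900 / 0.1584 = 277146.5 mm.
Extrusion time = 277146.5 / 104 = 2664.9 s.
Layer count = ceil(174 / 0.22) = 791.
Non-print overhead = 791 × 1.6, so 1265.6 s.
Total = 2664.9 + 1265.6 = 3930.5 s = 65.5 minutes.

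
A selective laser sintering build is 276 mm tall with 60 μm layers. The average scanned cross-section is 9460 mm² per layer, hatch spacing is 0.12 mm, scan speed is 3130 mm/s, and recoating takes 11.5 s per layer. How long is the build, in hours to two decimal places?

46.88 hours

Number of layers: 276 / 0.06 → 4600 (rounded up).
Scan path per layer = 9460 / 0.12 = 78833.3 mm.
Laser time per layer = 78833.3 / 3130, so 25.1864 s.
Per-layer time: 25.1864 + 11.5 → 36.6864 s.
Total: 4600 × 36.6864 s = 168757.44 s → 46.88 hours.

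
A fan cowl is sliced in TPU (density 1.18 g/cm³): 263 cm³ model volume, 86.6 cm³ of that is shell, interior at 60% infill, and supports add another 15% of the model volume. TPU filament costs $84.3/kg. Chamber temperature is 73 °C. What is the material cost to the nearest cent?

$23.07

Volume inside the shell: 263 − 86.6 → 176.4 cm³.
Infill volume = 0.60 × 176.4, so 105.84 cm³.
Support = 0.15 × 263 = 39.45 cm³.
Deposited volume = 86.6 + 105.84 + 39.45, so 231.89 cm³.
Mass = 231.89 × 1.18, so 273.6302 g.
Cost = 273.6302 g / 1000 × $84.3/kg = $23.07.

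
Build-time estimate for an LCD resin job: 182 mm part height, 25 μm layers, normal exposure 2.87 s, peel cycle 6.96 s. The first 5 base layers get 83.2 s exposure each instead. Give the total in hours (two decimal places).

19.99 hours

Layers = ⌈182/0.025⌉ = 7280.
Burn-in layers = 5 × (83.2 + 6.96), so 450.8 s.
Regular layers = 7275 × (2.87 + 6.96), so 71513.25 s.
Total = 450.8 + 71513.25 = 71964.05 s = 19.99 hours.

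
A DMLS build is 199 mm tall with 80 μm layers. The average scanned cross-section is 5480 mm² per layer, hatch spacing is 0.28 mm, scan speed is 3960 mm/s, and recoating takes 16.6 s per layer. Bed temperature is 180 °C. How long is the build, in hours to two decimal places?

14.89 hours

Number of layers: 199 / 0.08 → 2488 (rounded up).
Scan path per layer = 5480 / 0.28, so 19571.4 mm.
Scan time per layer = 19571.4 / 3960 = 4.9423 s.
Layer cycle: 4.9423 + 16.6 → 21.5423 s.
2488 layers × 21.5423 s/layer = 53597.2424 s, i.e. 14.89 hours.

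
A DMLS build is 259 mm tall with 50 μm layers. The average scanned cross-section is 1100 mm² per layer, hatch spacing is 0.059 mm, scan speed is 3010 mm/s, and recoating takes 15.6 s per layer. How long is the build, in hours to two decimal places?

31.36 hours

Layer count = ceil(259 / 0.05) = 5180.
Scan path per layer = 1100 / 0.059 = 18644.1 mm.
Scan time per layer = 18644.1 / 3010, so 6.1941 s.
Time per layer: 6.1941 + 15.6 → 21.7941 s.
Build time = 5180 × 21.7941 = 112893.438 s = 31.36 hours.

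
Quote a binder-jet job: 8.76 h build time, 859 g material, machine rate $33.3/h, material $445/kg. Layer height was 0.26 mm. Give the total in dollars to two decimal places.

Time charge = 33.3 × 8.76 = $291.708.
Feedstock cost = 445 × 859/1000, so $382.255.
Total = 291.708 + 382.255 = 673.963 ≈ $673.96.

$673.96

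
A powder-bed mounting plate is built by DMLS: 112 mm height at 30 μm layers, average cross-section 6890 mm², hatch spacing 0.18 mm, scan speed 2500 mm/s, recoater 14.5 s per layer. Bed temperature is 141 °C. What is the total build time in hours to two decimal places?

Layers = ⌈112/0.03⌉ = 3734.
Hatch length per layer: 6890 / 0.18 → 38277.8 mm.
Laser time per layer: 38277.8 / 2500 → 15.3111 s.
Time per layer: 15.3111 + 14.5 → 29.8111 s.
Total: 3734 × 29.8111 s = 111314.6474 s → 30.92 hours.

30.92 hours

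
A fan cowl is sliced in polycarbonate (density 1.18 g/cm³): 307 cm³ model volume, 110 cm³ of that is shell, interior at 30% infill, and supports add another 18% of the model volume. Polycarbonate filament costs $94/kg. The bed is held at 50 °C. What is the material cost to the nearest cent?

Interior volume = 307 − 110 = 197 cm³.
Infill volume = 0.30 × 197, so 59.1 cm³.
Support: 0.18 × 307 → 55.26 cm³.
Total extruded: 110 + 59.1 + 55.26 → 224.36 cm³.
Mass = 224.36 × 1.18 = 264.7448 g.
Cost = 264.7448 g / 1000 × $94/kg = $24.89.

$24.89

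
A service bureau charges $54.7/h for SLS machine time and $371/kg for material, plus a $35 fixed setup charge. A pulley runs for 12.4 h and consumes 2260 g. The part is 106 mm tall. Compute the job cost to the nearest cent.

Machine-time cost: 54.7 × 12.4 → $678.28.
Feedstock cost: 371 × 2260/1000 → $838.46.
Total = 678.28 + 838.46 + 35 = $1551.74.

$1551.74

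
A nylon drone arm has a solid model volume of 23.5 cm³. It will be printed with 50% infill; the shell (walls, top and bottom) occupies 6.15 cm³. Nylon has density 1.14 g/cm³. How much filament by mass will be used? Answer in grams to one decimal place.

16.9 g

Infill region: 23.5 − 6.15 → 17.35 cm³.
Infill volume = 0.50 × 17.35 = 8.675 cm³.
Deposited volume: 6.15 + 8.675 → 14.825 cm³.
Mass = 14.825 × 1.14, so 16.9005 g.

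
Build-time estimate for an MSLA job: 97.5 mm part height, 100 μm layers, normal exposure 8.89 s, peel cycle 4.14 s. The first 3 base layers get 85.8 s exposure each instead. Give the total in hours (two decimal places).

Number of layers: 97.5 / 0.1 → 975 (rounded up).
Bottom layers = 3 × (85.8 + 4.14), so 269.82 s.
Remaining layers = 972 × (8.89 + 4.14), so 12665.16 s.
Total = 269.82 + 12665.16 = 12934.98 s = 3.59 hours.

3.59 hours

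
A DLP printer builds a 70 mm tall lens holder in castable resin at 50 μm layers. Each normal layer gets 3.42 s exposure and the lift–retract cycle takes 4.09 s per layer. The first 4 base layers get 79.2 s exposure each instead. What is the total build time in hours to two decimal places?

Layer count = ceil(70 / 0.05) = 1400.
Bottom layers: 4 × (79.2 + 4.09) → 333.16 s.
Remaining layers: 1396 × (3.42 + 4.09) → 10483.96 s.
Total = 333.16 + 10483.96 = 10817.12 s = 3.00 hours.

3.00 hours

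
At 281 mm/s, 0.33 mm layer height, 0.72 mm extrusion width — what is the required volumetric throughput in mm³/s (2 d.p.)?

66.77

Extrusion cross-section = 0.33 × 0.72, so 0.2376 mm².
Q = v·A = 281 × 0.2376 = 66.77 mm³/s.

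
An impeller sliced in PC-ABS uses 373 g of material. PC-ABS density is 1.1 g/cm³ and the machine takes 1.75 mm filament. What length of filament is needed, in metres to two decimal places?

140.98 m

Extruded volume: 373/1.1 = 339.0909 cm³ (339090.9 mm³).
Cross-section of 1.75 mm filament: π·(1.75/2)² = 2.4053 mm².
L = V/A = 339090.9/2.4053 = 140976.55 mm → 140.98 m.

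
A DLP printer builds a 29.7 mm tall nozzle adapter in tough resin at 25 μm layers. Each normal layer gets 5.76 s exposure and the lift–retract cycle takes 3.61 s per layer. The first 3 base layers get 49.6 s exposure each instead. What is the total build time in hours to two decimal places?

3.13 hours

Layer count = ceil(29.7 / 0.025) = 1188.
Bottom layers = 3 × (49.6 + 3.61) = 159.63 s.
Regular layers = 1185 × (5.76 + 3.61) = 11103.45 s.
Sum: 159.63 + 11103.45 = 11263.08 s → 3.13 hours.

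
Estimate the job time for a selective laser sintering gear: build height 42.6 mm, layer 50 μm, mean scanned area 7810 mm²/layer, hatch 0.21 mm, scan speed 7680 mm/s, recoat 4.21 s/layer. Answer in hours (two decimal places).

2.14 hours

Layers = ⌈42.6/0.05⌉ = 852.
Per-layer scan distance = 7810 / 0.21 = 37190.5 mm.
Scan time per layer = 37190.5 / 7680 = 4.8425 s.
Per-layer time: 4.8425 + 4.21 → 9.0525 s.
Total: 852 × 9.0525 s = 7712.73 s → 2.14 hours.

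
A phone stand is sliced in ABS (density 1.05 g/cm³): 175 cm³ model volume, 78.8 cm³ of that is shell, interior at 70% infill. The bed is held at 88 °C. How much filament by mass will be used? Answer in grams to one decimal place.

153.4 g

Volume inside the shell = 175 − 78.8, so 96.2 cm³.
Deposited infill = 0.70 × 96.2, so 67.34 cm³.
Total extruded: 78.8 + 67.34 → 146.14 cm³.
Mass: 146.14 × 1.05 → 153.447 g.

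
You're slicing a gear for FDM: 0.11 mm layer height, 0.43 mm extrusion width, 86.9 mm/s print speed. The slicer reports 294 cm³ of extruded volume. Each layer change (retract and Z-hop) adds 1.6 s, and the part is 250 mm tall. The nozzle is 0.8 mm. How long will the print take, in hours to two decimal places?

20.88 hours

Extrusion cross-section: 0.11 × 0.43 → 0.0473 mm².
Total extruded path = 294000/0.0473 = 6215644.8 mm.
Time extruding = 6215644.8 / 86.9, so 71526.4 s.
Number of layers: 250 / 0.11 → 2273 (rounded up).
Layer-change overhead = 2273 × 1.6 = 3636.8 s.
Total = 71526.4 + 3636.8 = 75163.2 s = 20.88 hours.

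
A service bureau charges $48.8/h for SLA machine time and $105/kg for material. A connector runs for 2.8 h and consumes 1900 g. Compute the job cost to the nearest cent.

Time charge = 48.8 × 2.8, so $136.64.
Feedstock cost = 105 × 1900/1000 = $199.50.
Total = 136.64 + 199.50 = $336.14.

$336.14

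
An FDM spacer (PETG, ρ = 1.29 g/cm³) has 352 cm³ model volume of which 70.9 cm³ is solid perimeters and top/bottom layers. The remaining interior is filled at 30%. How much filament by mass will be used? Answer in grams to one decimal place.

Interior volume = 352 − 70.9 = 281.1 cm³.
Infill deposited = 0.30 × 281.1, so 84.33 cm³.
Total extruded = 70.9 + 84.33, so 155.23 cm³.
Mass: 155.23 × 1.29 → 200.2467 g.

200.2 g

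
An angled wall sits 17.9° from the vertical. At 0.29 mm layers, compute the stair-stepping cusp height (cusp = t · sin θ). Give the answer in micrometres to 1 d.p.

Cusp = layer height × sin(17.9°) = 0.29 × 0.3074 = 0.089146 mm = 89.1 μm.

89.1 μm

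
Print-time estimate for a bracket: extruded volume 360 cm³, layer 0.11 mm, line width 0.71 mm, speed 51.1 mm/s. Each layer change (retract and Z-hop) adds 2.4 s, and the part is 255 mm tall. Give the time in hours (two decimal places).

26.60 hours

Extrusion cross-section = 0.11 × 0.71, so 0.0781 mm².
Toolpath length = 360 cm³ / 0.0781 mm² = 360000 / 0.0781 = 4609475 mm.
Print-move time = 4609475 / 51.1 = 90205 s.
Layer count = ceil(255 / 0.11) = 2319.
Z-hop total: 2319 × 2.4 → 5565.6 s.
Altogether 90205 + 5565.6 = 95770.6 s, i.e. 26.60 hours.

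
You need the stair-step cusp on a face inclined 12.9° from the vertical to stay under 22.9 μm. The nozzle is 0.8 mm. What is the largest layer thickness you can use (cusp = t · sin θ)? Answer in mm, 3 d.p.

Layer height = cusp / sin(12.9°) = 0.0229 / 0.2233 = 0.103 mm.

0.103 mm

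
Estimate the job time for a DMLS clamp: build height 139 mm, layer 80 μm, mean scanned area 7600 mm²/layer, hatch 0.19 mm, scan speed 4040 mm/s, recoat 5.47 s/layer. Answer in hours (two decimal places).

Layers = ⌈139/0.08⌉ = 1738.
Hatch length per layer: 7600 / 0.19 → 40000 mm.
Laser time per layer: 40000 / 4040 → 9.901 s.
Layer cycle = 9.901 + 5.47 = 15.371 s.
1738 layers × 15.371 s/layer = 26714.798 s, i.e. 7.42 hours.

7.42 hours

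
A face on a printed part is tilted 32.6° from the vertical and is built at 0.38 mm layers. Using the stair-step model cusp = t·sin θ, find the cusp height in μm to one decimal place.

h_c = t·sin θ = 0.38 × 0.5388 = 0.204744 mm (204.7 μm).

204.7 μm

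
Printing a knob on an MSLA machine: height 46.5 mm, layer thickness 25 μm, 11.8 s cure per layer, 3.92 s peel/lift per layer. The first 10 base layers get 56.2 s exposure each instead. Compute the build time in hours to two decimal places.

8.25 hours

Number of layers: 46.5 / 0.025 → 1860 (rounded up).
Bottom layers = 10 × (56.2 + 3.92) = 601.2 s.
Regular layers = 1850 × (11.8 + 3.92), so 29082 s.
Total = 601.2 + 29082 = 29683.2 s = 8.25 hours.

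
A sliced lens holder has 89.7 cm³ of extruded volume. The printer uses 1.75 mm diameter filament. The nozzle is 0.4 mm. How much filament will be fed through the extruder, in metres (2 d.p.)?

Cross-section of 1.75 mm filament: π·(1.75/2)² = 2.4053 mm².
L = 89700 mm³ / 2.4053 mm² = 37292.65 mm, i.e. 37.29 m.

37.29 m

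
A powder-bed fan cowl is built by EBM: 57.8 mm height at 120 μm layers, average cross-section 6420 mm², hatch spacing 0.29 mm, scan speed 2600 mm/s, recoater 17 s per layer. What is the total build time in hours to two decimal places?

3.42 hours

Layer count = ceil(57.8 / 0.12) = 482.
Hatch length per layer = 6420 / 0.29 = 22137.9 mm.
Per-layer scan time = 22137.9 / 2600 = 8.5146 s.
Per-layer time = 8.5146 + 17, so 25.5146 s.
Build time = 482 × 25.5146 = 12298.0372 s = 3.42 hours.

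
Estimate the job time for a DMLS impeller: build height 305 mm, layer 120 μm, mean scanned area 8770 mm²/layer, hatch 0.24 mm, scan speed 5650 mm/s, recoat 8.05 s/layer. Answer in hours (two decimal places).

Layer count = ceil(305 / 0.12) = 2542.
Scan path per layer: 8770 / 0.24 → 36541.7 mm.
Scan time per layer: 36541.7 / 5650 → 6.4676 s.
Per-layer time = 6.4676 + 8.05, so 14.5176 s.
2542 layers × 14.5176 s/layer = 36903.7392 s, i.e. 10.25 hours.

10.25 hours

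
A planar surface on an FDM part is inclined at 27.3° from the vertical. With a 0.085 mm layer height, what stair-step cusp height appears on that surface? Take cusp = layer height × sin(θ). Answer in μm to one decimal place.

h_c = t·sin θ = 0.085 × 0.4586 = 0.038981 mm (39.0 μm).

39.0 μm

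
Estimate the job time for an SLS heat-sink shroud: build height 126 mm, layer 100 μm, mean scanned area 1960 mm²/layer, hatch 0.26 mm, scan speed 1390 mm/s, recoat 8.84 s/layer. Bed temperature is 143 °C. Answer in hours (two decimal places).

Number of layers: 126 / 0.1 → 1260 (rounded up).
Scan path per layer: 1960 / 0.26 → 7538.5 mm.
Laser time per layer = 7538.5 / 1390, so 5.4234 s.
Time per layer = 5.4234 + 8.84, so 14.2634 s.
1260 layers × 14.2634 s/layer = 17971.884 s, i.e. 4.99 hours.

4.99 hours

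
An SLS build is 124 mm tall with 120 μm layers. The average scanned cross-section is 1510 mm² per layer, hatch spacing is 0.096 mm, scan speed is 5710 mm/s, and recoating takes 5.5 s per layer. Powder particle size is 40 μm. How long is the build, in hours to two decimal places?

Number of layers: 124 / 0.12 → 1034 (rounded up).
Hatch length per layer = 1510 / 0.096, so 15729.2 mm.
Laser time per layer = 15729.2 / 5710, so 2.7547 s.
Layer cycle: 2.7547 + 5.5 → 8.2547 s.
Total: 1034 × 8.2547 s = 8535.3598 s → 2.37 hours.

2.37 hours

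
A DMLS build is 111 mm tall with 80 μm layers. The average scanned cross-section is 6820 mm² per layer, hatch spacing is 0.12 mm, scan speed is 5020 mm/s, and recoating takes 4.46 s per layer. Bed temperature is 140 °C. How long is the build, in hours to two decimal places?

Layer count = ceil(111 / 0.08) = 1388.
Scan path per layer = 6820 / 0.12, so 56833.3 mm.
Laser time per layer = 56833.3 / 5020 = 11.3214 s.
Layer cycle = 11.3214 + 4.46, so 15.7814 s.
Total: 1388 × 15.7814 s = 21904.5832 s → 6.08 hours.

6.08 hours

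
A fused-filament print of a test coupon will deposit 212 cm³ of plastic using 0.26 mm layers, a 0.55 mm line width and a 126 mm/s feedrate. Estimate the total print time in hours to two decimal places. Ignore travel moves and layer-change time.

3.27 hours

Extrusion cross-section: 0.26 × 0.55 → 0.143 mm².
Toolpath length = 212 cm³ / 0.143 mm² = 212000 / 0.143 = 1482517.5 mm.
Extrusion time = 1482517.5 / 126 = 11766 s.
11766 s = 3.27 hours.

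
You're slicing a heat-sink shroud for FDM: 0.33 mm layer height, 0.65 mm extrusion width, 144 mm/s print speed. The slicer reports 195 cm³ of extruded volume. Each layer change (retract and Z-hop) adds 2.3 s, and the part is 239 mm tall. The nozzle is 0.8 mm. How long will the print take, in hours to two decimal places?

Extrusion cross-section: 0.33 × 0.65 → 0.2145 mm².
Toolpath length = 195 cm³ / 0.2145 mm² = 195000 / 0.2145 = 909090.9 mm.
Print-move time = 909090.9 / 144 = 6313.1 s.
Layers = ⌈239/0.33⌉ = 725.
Non-print overhead = 725 × 2.3, so 1667.5 s.
Total = 6313.1 + 1667.5 = 7980.6 s = 2.22 hours.

2.22 hours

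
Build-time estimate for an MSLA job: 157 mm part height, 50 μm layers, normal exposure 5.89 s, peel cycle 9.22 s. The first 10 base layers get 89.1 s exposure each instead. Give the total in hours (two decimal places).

Layer count = ceil(157 / 0.05) = 3140.
Base layers = 10 × (89.1 + 9.22), so 983.2 s.
Normal layers = 3130 × (5.89 + 9.22) = 47294.3 s.
Sum: 983.2 + 47294.3 = 48277.5 s → 13.41 hours.

13.41 hours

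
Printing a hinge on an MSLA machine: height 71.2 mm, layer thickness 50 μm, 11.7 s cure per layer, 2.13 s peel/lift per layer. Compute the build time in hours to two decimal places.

Number of layers: 71.2 / 0.05 → 1424 (rounded up).
Cycle time = 11.7 + 2.13 = 13.83 s.
Total = 1424 × 13.83 = 19693.92 s = 5.47 hours.

5.47 hours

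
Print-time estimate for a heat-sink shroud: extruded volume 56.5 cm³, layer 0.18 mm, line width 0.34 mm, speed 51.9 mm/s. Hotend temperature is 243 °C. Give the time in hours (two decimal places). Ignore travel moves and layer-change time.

Extrusion cross-section = 0.18 × 0.34, so 0.0612 mm².
Path length: 56500 mm³ / 0.0612 mm² → 923202.6 mm.
Extrusion time = 923202.6 / 51.9, so 17788.1 s.
Converting: 17788.1 s = 4.94 hours.

4.94 hours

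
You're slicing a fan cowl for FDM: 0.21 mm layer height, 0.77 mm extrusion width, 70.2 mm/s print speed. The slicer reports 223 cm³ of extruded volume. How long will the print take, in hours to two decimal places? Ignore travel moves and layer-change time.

5.46 hours

Bead cross-section = 0.21 × 0.77 = 0.1617 mm².
Total extruded path = 223000/0.1617 = 1379097.1 mm.
Print-move time: 1379097.1 / 70.2 → 19645.3 s.
That's 19645.3 s → 5.46 hours.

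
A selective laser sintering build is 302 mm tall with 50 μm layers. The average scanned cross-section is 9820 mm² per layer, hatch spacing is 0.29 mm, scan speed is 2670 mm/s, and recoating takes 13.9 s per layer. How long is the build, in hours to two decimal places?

44.60 hours

Layer count = ceil(302 / 0.05) = 6040.
Per-layer scan distance: 9820 / 0.29 → 33862.1 mm.
Scan time per layer = 33862.1 / 2670 = 12.6824 s.
Layer cycle = 12.6824 + 13.9, so 26.5824 s.
6040 layers × 26.5824 s/layer = 160557.696 s, i.e. 44.60 hours.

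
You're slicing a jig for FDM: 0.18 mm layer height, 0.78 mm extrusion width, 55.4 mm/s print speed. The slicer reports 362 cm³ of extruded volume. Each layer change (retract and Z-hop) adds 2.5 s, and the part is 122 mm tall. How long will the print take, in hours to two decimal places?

Line area: 0.18 × 0.78 → 0.1404 mm².
Total extruded path = 362000/0.1404 = 2578347.6 mm.
Extrusion time = 2578347.6 / 55.4, so 46540.6 s.
Number of layers: 122 / 0.18 → 678 (rounded up).
Layer-change overhead = 678 × 2.5, so 1695 s.
Total = 46540.6 + 1695 = 48235.6 s = 13.40 hours.

13.40 hours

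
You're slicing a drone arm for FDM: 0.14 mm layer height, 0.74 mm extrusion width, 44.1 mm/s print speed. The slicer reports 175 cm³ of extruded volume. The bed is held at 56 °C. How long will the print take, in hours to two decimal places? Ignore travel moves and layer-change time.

10.64 hours

Bead cross-section = 0.14 × 0.74 = 0.1036 mm².
Path length: 175000 mm³ / 0.1036 mm² → 1689189.2 mm.
Print-move time: 1689189.2 / 44.1 → 38303.6 s.
In the requested units: 38303.6 s = 10.64 hours.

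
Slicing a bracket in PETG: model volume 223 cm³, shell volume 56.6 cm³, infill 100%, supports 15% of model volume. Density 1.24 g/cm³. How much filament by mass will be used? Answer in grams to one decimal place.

318.0 g

Infill region = 223 − 56.6 = 166.4 cm³.
Deposited infill: 1.00 × 166.4 → 166.4 cm³.
Support: 0.15 × 223 → 33.45 cm³.
Total printed volume = 56.6 + 166.4 + 33.45 = 256.45 cm³.
Mass = 256.45 × 1.24, so 317.998 g.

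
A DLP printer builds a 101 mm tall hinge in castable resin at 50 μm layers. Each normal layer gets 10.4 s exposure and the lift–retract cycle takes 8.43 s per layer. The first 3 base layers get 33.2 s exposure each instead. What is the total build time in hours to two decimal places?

Number of layers: 101 / 0.05 → 2020 (rounded up).
Burn-in layers = 3 × (33.2 + 8.43), so 124.89 s.
Normal layers: 2017 × (10.4 + 8.43) → 37980.11 s.
Total = 124.89 + 37980.11 = 38105 s = 10.58 hours.

10.58 hours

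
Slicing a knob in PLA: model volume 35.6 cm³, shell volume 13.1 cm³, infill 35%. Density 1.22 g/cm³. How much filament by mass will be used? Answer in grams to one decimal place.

Volume inside the shell = 35.6 − 13.1, so 22.5 cm³.
Infill deposited: 0.35 × 22.5 → 7.875 cm³.
Deposited volume = 13.1 + 7.875, so 20.975 cm³.
Mass: 20.975 × 1.22 → 25.5895 g.

25.6 g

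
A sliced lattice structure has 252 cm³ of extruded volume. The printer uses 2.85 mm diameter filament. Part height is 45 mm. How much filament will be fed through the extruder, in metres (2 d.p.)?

39.50 m

Filament cross-section = π × (2.85/2)² = 6.3794 mm².
L = 252000 mm³ / 6.3794 mm² = 39502.15 mm, i.e. 39.50 m.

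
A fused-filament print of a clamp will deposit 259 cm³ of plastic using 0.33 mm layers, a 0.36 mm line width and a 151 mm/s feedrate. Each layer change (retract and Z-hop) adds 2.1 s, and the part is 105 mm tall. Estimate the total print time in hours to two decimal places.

Line area = 0.33 × 0.36, so 0.1188 mm².
Path length: 259000 mm³ / 0.1188 mm² → 2180134.7 mm.
Time extruding = 2180134.7 / 151 = 14438 s.
Number of layers: 105 / 0.33 → 319 (rounded up).
Non-print overhead: 319 × 2.1 → 669.9 s.
Total = 14438 + 669.9 = 15107.9 s = 4.20 hours.

4.20 hours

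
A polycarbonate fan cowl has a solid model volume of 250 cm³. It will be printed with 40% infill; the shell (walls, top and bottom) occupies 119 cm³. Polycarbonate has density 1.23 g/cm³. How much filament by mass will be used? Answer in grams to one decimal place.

210.8 g

Interior volume = 250 − 119, so 131 cm³.
Infill deposited = 0.40 × 131, so 52.4 cm³.
Deposited volume = 119 + 52.4 = 171.4 cm³.
Mass: 171.4 × 1.23 → 210.822 g.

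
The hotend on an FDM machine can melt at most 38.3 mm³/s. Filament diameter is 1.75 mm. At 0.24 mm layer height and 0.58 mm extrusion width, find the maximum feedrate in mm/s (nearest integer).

275 mm/s

Bead cross-section: 0.24 × 0.58 → 0.1392 mm².
v_max = Q/A = 38.3/0.1392 = 275.14 mm/s → 275 mm/s.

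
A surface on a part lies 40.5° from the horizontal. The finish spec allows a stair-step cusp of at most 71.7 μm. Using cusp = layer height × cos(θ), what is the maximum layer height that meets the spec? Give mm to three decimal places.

cos(40.5°) = 0.7604; t_max = 0.0717/0.7604 = 0.094 mm.

0.094 mm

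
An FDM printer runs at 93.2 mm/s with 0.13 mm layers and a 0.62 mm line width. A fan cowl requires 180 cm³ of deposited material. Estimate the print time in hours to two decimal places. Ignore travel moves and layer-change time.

Line area = 0.13 × 0.62 = 0.0806 mm².
Total extruded path = 180000/0.0806 = 2233250.6 mm.
Time extruding = 2233250.6 / 93.2 = 23961.9 s.
23961.9 s = 6.66 hours.

6.66 hours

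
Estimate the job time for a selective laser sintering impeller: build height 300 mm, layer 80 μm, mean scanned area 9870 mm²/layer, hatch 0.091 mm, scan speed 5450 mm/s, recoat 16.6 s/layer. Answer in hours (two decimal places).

38.02 hours

Layer count = ceil(300 / 0.08) = 3750.
Hatch length per layer: 9870 / 0.091 → 108461.5 mm.
Scan time per layer: 108461.5 / 5450 → 19.9012 s.
Layer cycle = 19.9012 + 16.6 = 36.5012 s.
Build time = 3750 × 36.5012 = 136879.5 s = 38.02 hours.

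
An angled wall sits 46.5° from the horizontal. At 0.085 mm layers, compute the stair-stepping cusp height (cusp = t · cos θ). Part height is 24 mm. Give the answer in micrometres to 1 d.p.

58.5 μm

cos(46.5°) = 0.6884, so cusp = 0.085 × 0.6884 = 0.058514 mm → 58.5 μm.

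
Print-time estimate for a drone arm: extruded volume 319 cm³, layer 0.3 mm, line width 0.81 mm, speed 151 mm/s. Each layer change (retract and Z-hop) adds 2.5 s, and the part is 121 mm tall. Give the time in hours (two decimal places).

Bead cross-section = 0.3 × 0.81 = 0.243 mm².
Path length: 319000 mm³ / 0.243 mm² → 1312757.2 mm.
Time extruding = 1312757.2 / 151, so 8693.8 s.
Number of layers: 121 / 0.3 → 404 (rounded up).
Z-hop total: 404 × 2.5 → 1010 s.
Total = 8693.8 + 1010 = 9703.8 s = 2.70 hours.

2.70 hours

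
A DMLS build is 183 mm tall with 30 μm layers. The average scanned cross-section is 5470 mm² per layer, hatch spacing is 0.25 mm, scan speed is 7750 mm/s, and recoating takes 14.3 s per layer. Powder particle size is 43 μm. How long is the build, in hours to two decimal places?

29.01 hours

Layer count = ceil(183 / 0.03) = 6100.
Per-layer scan distance: 5470 / 0.25 → 21880 mm.
Scan time per layer = 21880 / 7750, so 2.8232 s.
Layer cycle = 2.8232 + 14.3, so 17.1232 s.
Build time = 6100 × 17.1232 = 104451.52 s = 29.01 hours.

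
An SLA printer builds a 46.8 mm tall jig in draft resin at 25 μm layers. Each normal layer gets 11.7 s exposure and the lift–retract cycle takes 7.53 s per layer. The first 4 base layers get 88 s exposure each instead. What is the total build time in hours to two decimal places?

Number of layers: 46.8 / 0.025 → 1872 (rounded up).
Base layers = 4 × (88 + 7.53) = 382.12 s.
Normal layers: 1868 × (11.7 + 7.53) → 35921.64 s.
Total = 382.12 + 35921.64 = 36303.76 s = 10.08 hours.

10.08 hours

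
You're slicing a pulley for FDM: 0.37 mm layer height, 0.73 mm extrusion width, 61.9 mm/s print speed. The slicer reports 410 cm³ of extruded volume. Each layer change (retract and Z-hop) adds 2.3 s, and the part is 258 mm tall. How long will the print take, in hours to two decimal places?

7.26 hours

Bead cross-section = 0.37 × 0.73, so 0.2701 mm².
Path length: 410000 mm³ / 0.2701 mm² → 1517956.3 mm.
Time extruding: 1517956.3 / 61.9 → 24522.7 s.
Number of layers: 258 / 0.37 → 698 (rounded up).
Layer-change overhead: 698 × 2.3 → 1605.4 s.
Altogether 24522.7 + 1605.4 = 26128.1 s, i.e. 7.26 hours.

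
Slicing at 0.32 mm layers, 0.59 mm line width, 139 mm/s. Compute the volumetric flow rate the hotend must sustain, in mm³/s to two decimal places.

26.24

A = 0.32 × 0.59 = 0.1888 mm².
Q = v·A = 139 × 0.1888 = 26.24 mm³/s.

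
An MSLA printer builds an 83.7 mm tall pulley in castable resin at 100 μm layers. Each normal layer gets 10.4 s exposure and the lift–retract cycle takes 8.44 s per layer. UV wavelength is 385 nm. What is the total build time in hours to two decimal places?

Layer count = ceil(83.7 / 0.1) = 837.
Each layer takes: 10.4 + 8.44 → 18.84 s.
Build time: 837 × 18.84 s = 15769.08 s, i.e. 4.38 hours.

4.38 hours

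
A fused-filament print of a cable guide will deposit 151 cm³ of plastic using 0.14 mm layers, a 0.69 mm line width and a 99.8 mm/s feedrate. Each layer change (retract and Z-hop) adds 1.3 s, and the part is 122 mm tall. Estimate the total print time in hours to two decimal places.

Extrusion cross-section = 0.14 × 0.69 = 0.0966 mm².
Toolpath length = 151 cm³ / 0.0966 mm² = 151000 / 0.0966 = 1563147 mm.
Print-move time = 1563147 / 99.8 = 15662.8 s.
Layers = ⌈122/0.14⌉ = 872.
Non-print overhead: 872 × 1.3 → 1133.6 s.
Total = 15662.8 + 1133.6 = 16796.4 s = 4.67 hours.

4.67 hours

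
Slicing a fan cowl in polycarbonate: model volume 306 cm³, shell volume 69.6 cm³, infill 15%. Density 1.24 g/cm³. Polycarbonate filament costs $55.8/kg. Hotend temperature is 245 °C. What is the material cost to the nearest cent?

Volume inside the shell: 306 − 69.6 → 236.4 cm³.
Infill deposited = 0.15 × 236.4, so 35.46 cm³.
Total printed volume = 69.6 + 35.46, so 105.06 cm³.
Mass: 105.06 × 1.24 → 130.2744 g.
Cost = 130.2744 g / 1000 × $55.8/kg = $7.27.

$7.27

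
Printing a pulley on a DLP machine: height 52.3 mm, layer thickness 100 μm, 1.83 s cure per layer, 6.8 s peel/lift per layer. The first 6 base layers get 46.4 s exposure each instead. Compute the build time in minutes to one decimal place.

Layer count = ceil(52.3 / 0.1) = 523.
Bottom layers = 6 × (46.4 + 6.8), so 319.2 s.
Regular layers: 517 × (1.83 + 6.8) → 4461.71 s.
Sum: 319.2 + 4461.71 = 4780.91 s → 79.7 minutes.

79.7 minutes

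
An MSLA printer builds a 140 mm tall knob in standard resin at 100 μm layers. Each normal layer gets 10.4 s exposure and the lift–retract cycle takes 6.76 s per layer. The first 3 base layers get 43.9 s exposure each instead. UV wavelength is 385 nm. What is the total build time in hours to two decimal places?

6.70 hours

Layer count = ceil(140 / 0.1) = 1400.
Bottom layers: 3 × (43.9 + 6.76) → 151.98 s.
Remaining layers = 1397 × (10.4 + 6.76), so 23972.52 s.
Sum: 151.98 + 23972.52 = 24124.5 s → 6.70 hours.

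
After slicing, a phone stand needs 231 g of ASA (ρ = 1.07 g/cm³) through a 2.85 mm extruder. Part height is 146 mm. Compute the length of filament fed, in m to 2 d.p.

Volume = 231 g / 1.07 g·cm⁻³ = 215.8879 cm³ = 215887.9 mm³.
Filament cross-section = π × (2.85/2)² = 6.3794 mm².
Length = 215887.9 / 6.3794 = 33841.41 mm = 33.84 m.

33.84 m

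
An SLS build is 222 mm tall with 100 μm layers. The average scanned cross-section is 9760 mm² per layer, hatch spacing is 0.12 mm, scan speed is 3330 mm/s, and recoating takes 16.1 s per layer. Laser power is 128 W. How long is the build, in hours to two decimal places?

Layer count = ceil(222 / 0.1) = 2220.
Scan path per layer = 9760 / 0.12 = 81333.3 mm.
Per-layer scan time = 81333.3 / 3330, so 24.4244 s.
Layer cycle: 24.4244 + 16.1 → 40.5244 s.
Build time = 2220 × 40.5244 = 89964.168 s = 24.99 hours.

24.99 hours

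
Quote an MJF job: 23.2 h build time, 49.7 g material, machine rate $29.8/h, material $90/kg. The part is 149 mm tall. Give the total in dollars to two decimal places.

$695.83

Time charge = 29.8 × 23.2 = $691.36.
Feedstock cost = 90 × 49.7/1000 = $4.473.
Job cost: 691.36 + 4.473 = 695.833 ≈ $695.83.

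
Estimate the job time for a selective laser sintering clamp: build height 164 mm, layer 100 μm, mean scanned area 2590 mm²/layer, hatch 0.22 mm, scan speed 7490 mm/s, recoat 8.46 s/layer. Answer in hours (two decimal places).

4.57 hours

Layers = ⌈164/0.1⌉ = 1640.
Per-layer scan distance = 2590 / 0.22, so 11772.7 mm.
Per-layer scan time = 11772.7 / 7490, so 1.5718 s.
Layer cycle = 1.5718 + 8.46 = 10.0318 s.
Build time = 1640 × 10.0318 = 16452.152 s = 4.57 hours.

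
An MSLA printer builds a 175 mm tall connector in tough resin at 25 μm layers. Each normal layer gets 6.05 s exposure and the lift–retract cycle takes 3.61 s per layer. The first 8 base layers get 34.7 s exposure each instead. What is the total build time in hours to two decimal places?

18.85 hours

Layer count = ceil(175 / 0.025) = 7000.
Bottom layers = 8 × (34.7 + 3.61), so 306.48 s.
Remaining layers = 6992 × (6.05 + 3.61) = 67542.72 s.
Sum: 306.48 + 67542.72 = 67849.2 s → 18.85 hours.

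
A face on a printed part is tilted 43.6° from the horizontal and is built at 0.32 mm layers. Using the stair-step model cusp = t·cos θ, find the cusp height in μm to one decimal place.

231.7 μm

cos(43.6°) = 0.7242, so cusp = 0.32 × 0.7242 = 0.231744 mm → 231.7 μm.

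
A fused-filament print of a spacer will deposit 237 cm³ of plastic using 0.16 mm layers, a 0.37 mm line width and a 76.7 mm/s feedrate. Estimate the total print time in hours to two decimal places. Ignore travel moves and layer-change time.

Extrusion cross-section = 0.16 × 0.37, so 0.0592 mm².
Total extruded path = 237000/0.0592 = 4003378.4 mm.
Time extruding = 4003378.4 / 76.7 = 52195.3 s.
52195.3 s = 14.50 hours.

14.50 hours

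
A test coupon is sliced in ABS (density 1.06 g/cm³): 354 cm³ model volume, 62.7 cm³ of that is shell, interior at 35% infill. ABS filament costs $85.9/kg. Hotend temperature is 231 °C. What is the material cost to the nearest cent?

Volume inside the shell: 354 − 62.7 → 291.3 cm³.
Infill deposited = 0.35 × 291.3, so 101.955 cm³.
Total extruded = 62.7 + 101.955, so 164.655 cm³.
Mass = 164.655 × 1.06 = 174.5343 g.
At $85.9/kg: 174.5343/1000 × 85.9 = $14.99.

$14.99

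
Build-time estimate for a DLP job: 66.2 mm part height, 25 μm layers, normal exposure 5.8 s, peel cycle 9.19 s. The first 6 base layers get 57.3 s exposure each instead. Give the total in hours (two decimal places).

11.11 hours

Layers = ⌈66.2/0.025⌉ = 2648.
Burn-in layers = 6 × (57.3 + 9.19), so 398.94 s.
Regular layers = 2642 × (5.8 + 9.19), so 39603.58 s.
Total = 398.94 + 39603.58 = 40002.52 s = 11.11 hours.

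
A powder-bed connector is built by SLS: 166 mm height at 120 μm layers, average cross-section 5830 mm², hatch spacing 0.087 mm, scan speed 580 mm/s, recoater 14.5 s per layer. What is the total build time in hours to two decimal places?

49.99 hours

Layer count = ceil(166 / 0.12) = 1384.
Scan path per layer = 5830 / 0.087, so 67011.5 mm.
Laser time per layer = 67011.5 / 580 = 115.5371 s.
Per-layer time: 115.5371 + 14.5 → 130.0371 s.
Build time = 1384 × 130.0371 = 179971.3464 s = 49.99 hours.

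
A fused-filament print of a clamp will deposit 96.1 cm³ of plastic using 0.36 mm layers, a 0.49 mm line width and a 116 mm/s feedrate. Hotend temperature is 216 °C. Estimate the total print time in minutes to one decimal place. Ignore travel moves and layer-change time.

78.3 minutes

Bead cross-section = 0.36 × 0.49 = 0.1764 mm².
Total extruded path = 96100/0.1764 = 544784.6 mm.
Time extruding = 544784.6 / 116, so 4696.4 s.
4696.4 s = 78.3 minutes.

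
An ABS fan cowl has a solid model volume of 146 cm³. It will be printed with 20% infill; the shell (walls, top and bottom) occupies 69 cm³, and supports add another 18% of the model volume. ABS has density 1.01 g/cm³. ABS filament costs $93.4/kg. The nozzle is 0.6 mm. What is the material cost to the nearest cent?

Interior volume = 146 − 69, so 77 cm³.
Deposited infill = 0.20 × 77, so 15.4 cm³.
Support = 0.18 × 146, so 26.28 cm³.
Deposited volume = 69 + 15.4 + 26.28 = 110.68 cm³.
Mass: 110.68 × 1.01 → 111.7868 g.
Cost = 111.7868 g / 1000 × $93.4/kg = $10.44.

$10.44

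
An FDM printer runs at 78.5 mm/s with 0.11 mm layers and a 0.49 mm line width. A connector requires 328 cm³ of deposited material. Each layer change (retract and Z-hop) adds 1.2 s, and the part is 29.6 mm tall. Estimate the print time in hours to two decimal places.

Extrusion cross-section: 0.11 × 0.49 → 0.0539 mm².
Total extruded path = 328000/0.0539 = 6085343.2 mm.
Extrusion time: 6085343.2 / 78.5 → 77520.3 s.
Layer count = ceil(29.6 / 0.11) = 270.
Z-hop total: 270 × 1.2 → 324 s.
Altogether 77520.3 + 324 = 77844.3 s, i.e. 21.62 hours.

21.62 hours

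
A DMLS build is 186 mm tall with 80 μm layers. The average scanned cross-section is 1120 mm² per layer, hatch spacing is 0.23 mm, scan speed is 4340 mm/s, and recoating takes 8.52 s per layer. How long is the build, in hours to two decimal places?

6.23 hours

Layer count = ceil(186 / 0.08) = 2325.
Scan path per layer = 1120 / 0.23, so 4869.6 mm.
Laser time per layer: 4869.6 / 4340 → 1.122 s.
Time per layer: 1.122 + 8.52 → 9.642 s.
2325 layers × 9.642 s/layer = 22417.65 s, i.e. 6.23 hours.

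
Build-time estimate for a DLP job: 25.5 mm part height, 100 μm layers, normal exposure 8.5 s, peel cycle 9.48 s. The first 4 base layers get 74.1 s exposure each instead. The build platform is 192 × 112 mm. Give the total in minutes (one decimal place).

Layer count = ceil(25.5 / 0.1) = 255.
Base layers = 4 × (74.1 + 9.48) = 334.32 s.
Regular layers = 251 × (8.5 + 9.48) = 4512.98 s.
Sum: 334.32 + 4512.98 = 4847.3 s → 80.8 minutes.

80.8 minutes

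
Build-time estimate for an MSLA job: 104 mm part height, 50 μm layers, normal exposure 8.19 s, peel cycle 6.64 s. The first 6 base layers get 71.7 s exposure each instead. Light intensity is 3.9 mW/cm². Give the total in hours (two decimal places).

Layers = ⌈104/0.05⌉ = 2080.
Base layers: 6 × (71.7 + 6.64) → 470.04 s.
Regular layers: 2074 × (8.19 + 6.64) → 30757.42 s.
Sum: 470.04 + 30757.42 = 31227.46 s → 8.67 hours.

8.67 hours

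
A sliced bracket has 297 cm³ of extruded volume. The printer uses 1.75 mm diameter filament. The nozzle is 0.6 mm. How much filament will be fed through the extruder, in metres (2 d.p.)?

Filament cross-section = π × (1.75/2)² = 2.4053 mm².
L = 297000 mm³ / 2.4053 mm² = 123477.32 mm, i.e. 123.48 m.

123.48 m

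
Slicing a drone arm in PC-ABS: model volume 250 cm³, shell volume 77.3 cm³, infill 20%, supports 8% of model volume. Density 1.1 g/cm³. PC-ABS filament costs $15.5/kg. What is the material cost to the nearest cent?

$2.25

Interior volume = 250 − 77.3, so 172.7 cm³.
Infill deposited = 0.20 × 172.7 = 34.54 cm³.
Support = 0.08 × 250 = 20 cm³.
Total extruded: 77.3 + 34.54 + 20 → 131.84 cm³.
Mass = 131.84 × 1.1 = 145.024 g.
Cost = 145.024 g / 1000 × $15.5/kg = $2.25.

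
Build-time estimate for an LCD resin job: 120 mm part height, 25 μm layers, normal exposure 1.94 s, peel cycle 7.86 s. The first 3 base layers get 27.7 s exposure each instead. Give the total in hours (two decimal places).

Number of layers: 120 / 0.025 → 4800 (rounded up).
Base layers: 3 × (27.7 + 7.86) → 106.68 s.
Regular layers = 4797 × (1.94 + 7.86) = 47010.6 s.
Total = 106.68 + 47010.6 = 47117.28 s = 13.09 hours.

13.09 hours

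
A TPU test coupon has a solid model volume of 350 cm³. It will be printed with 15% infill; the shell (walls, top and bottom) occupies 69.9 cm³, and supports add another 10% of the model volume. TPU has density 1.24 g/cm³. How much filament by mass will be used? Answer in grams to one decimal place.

Interior volume = 350 − 69.9 = 280.1 cm³.
Deposited infill = 0.15 × 280.1, so 42.015 cm³.
Support = 0.10 × 350, so 35 cm³.
Total printed volume: 69.9 + 42.015 + 35 → 146.915 cm³.
Mass = 146.915 × 1.24 = 182.1746 g.

182.2 g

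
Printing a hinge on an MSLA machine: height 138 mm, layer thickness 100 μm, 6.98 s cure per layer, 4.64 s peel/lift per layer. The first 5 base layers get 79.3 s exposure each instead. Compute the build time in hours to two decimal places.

4.55 hours

Layers = ⌈138/0.1⌉ = 1380.
Base layers: 5 × (79.3 + 4.64) → 419.7 s.
Normal layers = 1375 × (6.98 + 4.64), so 15977.5 s.
Sum: 419.7 + 15977.5 = 16397.2 s → 4.55 hours.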